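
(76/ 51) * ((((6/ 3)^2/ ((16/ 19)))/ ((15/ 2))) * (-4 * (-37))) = 106856/765 = 139.68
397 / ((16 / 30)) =5955/8 = 744.38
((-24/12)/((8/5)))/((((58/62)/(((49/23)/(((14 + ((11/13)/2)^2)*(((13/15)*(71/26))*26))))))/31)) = -3060785/30261123 = -0.10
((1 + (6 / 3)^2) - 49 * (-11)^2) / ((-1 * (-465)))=-5924/465 = -12.74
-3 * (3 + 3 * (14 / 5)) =-171/5 = -34.20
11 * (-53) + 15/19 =-11062/19 = -582.21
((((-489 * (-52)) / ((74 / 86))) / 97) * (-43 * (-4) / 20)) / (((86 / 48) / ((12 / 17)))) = 314900352/305065 = 1032.24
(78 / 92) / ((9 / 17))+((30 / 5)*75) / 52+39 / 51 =168044/15249 = 11.02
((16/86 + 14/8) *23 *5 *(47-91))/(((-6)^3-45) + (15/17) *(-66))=795685/25929 = 30.69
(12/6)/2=1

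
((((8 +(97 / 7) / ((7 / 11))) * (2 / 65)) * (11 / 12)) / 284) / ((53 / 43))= 690107/287643720 = 0.00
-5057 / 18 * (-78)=65741/3 = 21913.67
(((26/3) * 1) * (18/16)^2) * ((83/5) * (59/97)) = 1718847/15520 = 110.75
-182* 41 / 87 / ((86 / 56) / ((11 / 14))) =-43.88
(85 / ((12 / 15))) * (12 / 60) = 85/4 = 21.25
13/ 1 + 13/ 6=91/6 = 15.17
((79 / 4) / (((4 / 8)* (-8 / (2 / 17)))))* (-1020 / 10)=237/4 = 59.25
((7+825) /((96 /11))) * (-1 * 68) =-19448/3 = -6482.67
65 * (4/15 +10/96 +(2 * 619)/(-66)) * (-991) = 625353703/528 = 1184382.01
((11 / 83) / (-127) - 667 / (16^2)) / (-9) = 7033663/24286464 = 0.29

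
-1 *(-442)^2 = -195364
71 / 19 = 3.74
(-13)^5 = -371293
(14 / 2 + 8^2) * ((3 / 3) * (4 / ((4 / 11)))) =781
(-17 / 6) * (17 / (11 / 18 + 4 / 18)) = -289/5 = -57.80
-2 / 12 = -1/6 = -0.17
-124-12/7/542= -235234/1897 = -124.00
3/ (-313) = -3/313 = -0.01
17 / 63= 0.27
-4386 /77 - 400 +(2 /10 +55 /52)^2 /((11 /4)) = -456.39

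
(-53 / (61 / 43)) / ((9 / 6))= -4558/183 = -24.91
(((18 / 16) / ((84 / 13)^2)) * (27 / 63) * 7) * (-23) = -11661/6272 = -1.86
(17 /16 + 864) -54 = 12977/16 = 811.06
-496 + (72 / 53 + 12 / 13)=-493.72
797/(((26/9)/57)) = 408861/26 = 15725.42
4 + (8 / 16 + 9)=13.50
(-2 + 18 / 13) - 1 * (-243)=3151/13 = 242.38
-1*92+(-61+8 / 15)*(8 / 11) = -22436/165 = -135.98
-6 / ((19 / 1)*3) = -2/19 = -0.11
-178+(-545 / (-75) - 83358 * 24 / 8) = -3753671/15 = -250244.73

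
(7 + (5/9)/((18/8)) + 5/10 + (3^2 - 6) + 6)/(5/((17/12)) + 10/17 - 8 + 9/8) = -184484/30375 = -6.07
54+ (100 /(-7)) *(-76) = 7978/7 = 1139.71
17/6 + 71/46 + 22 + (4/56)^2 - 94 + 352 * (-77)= -367468963/13524 = -27171.62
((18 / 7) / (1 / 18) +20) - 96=-208/7 = -29.71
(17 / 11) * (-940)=-15980/11 = -1452.73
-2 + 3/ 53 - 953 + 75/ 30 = -100959/106 = -952.44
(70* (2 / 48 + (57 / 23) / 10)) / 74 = 0.27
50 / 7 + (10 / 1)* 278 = 19510/7 = 2787.14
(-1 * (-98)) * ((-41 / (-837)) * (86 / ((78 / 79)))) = 13649146/32643 = 418.13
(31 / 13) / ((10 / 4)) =62/65 = 0.95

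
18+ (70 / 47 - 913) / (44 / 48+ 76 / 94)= -496578/973 = -510.36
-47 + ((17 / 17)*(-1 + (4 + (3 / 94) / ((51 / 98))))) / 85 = -46.96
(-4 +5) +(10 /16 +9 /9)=21/8 = 2.62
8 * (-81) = -648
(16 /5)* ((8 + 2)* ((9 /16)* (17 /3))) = 102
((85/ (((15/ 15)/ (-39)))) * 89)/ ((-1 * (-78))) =-7565/2 = -3782.50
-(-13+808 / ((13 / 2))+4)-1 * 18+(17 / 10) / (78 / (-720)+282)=-133.30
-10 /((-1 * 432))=5/216 = 0.02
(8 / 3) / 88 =1/33 = 0.03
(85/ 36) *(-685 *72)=-116450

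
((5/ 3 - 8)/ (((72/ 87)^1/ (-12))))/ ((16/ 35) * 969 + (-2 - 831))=-19285/81906 = -0.24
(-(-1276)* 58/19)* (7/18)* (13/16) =841841/684 = 1230.76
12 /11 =1.09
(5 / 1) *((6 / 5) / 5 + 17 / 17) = 31/5 = 6.20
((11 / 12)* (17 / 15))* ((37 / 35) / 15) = 6919/94500 = 0.07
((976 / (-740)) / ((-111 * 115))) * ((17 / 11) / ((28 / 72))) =24888/60612475 = 0.00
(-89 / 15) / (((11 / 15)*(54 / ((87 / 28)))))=-2581/5544 = -0.47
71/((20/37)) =2627/20 = 131.35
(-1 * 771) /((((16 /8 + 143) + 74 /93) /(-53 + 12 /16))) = 14985927/54236 = 276.31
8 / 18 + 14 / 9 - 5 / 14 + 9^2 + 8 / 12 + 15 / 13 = 46117/546 = 84.46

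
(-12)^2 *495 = 71280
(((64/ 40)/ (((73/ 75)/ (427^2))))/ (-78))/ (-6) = 1823290/2847 = 640.43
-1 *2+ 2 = 0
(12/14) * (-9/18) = -3/7 = -0.43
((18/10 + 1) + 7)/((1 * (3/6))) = 98/5 = 19.60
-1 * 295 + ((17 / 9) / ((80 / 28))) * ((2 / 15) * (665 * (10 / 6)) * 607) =9559199/162 = 59007.40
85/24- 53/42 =383/168 = 2.28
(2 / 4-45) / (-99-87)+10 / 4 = 1019/372 = 2.74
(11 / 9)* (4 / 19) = 0.26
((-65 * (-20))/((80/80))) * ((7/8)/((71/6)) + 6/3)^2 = 112749325/20164 = 5591.62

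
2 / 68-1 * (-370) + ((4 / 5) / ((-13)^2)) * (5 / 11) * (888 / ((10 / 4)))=117181931/316030 = 370.79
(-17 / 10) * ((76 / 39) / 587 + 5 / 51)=-13149/76310 = -0.17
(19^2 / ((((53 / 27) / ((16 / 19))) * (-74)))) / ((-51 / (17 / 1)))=1368/1961 = 0.70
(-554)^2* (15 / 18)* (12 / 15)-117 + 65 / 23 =14110258/69 = 204496.49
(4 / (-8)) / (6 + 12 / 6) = -1/16 = -0.06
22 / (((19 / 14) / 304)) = 4928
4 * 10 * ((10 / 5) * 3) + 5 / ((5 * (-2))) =479/2 = 239.50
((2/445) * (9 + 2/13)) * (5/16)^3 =2975/2369536 = 0.00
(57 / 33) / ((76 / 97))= 97/44 = 2.20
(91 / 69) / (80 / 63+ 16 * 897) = 1911/20797888 = 0.00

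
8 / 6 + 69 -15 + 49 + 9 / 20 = 6287/60 = 104.78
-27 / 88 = -0.31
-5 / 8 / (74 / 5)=-25/592 = -0.04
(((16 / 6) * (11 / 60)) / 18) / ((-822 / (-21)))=77/110970 = 0.00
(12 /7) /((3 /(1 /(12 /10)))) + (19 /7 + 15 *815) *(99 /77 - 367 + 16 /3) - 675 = -4407309.84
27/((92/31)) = 837/92 = 9.10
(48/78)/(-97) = -8/1261 = -0.01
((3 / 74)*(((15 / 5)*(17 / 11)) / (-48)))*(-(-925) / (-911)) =1275/320672 = 0.00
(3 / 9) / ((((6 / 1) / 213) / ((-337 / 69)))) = -57.79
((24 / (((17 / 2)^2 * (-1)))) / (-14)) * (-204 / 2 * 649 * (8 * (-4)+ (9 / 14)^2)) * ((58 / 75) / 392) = 699124866/7142975 = 97.88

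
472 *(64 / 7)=30208/7 = 4315.43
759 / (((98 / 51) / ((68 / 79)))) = 1316106/3871 = 339.99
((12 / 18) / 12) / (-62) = -1/1116 = 0.00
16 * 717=11472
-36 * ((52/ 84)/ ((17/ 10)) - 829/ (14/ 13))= 470886/17 = 27699.18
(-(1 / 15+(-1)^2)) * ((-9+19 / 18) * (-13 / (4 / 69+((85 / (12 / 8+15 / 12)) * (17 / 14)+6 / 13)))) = -2.90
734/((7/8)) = 5872/7 = 838.86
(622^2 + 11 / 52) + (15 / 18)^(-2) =502951347/1300 = 386885.65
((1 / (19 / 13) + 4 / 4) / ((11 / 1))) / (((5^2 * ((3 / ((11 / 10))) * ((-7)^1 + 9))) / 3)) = 8/2375 = 0.00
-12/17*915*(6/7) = -65880/119 = -553.61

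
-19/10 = -1.90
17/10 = 1.70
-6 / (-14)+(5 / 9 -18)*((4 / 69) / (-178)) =168005/386883 = 0.43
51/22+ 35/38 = 677/209 = 3.24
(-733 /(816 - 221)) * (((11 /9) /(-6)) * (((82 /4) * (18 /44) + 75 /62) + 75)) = 9397793/442680 = 21.23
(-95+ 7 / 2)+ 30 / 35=-1269/14 = -90.64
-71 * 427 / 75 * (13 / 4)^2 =-5123573/1200 = -4269.64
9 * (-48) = -432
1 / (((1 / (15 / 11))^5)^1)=759375/161051 = 4.72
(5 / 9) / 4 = 5/36 = 0.14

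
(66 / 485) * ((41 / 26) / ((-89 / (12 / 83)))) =-16236/46575035 = 0.00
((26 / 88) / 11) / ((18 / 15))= 65/2904 = 0.02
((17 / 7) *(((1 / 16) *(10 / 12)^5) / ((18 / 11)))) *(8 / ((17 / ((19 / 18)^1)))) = 653125/35271936 = 0.02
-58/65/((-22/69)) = 2001/715 = 2.80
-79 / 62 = -1.27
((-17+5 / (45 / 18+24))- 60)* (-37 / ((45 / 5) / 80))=4016720/159 = 25262.39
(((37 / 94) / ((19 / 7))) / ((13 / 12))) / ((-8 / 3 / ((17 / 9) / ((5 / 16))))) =-17612/58045 = -0.30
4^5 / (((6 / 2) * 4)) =256/3 = 85.33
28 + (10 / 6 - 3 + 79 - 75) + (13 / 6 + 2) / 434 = 30.68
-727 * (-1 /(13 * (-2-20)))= -727/286 = -2.54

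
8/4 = 2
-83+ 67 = -16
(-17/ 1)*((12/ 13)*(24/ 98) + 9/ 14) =-18819/1274 = -14.77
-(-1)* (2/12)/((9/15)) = 5/18 = 0.28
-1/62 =-0.02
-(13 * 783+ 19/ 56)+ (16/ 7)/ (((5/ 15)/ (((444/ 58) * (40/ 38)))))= -312388733/30856 = -10124.08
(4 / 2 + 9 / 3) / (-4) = -5/4 = -1.25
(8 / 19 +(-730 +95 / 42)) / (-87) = 580399/69426 = 8.36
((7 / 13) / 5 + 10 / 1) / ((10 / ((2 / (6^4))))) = 73/46800 = 0.00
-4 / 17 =-0.24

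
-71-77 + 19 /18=-2645/18 = -146.94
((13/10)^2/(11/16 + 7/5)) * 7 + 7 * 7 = 45647/835 = 54.67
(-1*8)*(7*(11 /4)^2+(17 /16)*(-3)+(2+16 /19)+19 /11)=-90822/209 = -434.56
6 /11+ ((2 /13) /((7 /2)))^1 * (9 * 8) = 3714/1001 = 3.71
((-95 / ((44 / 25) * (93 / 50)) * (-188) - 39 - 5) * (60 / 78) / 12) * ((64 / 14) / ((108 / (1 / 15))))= 22144952/22621599 = 0.98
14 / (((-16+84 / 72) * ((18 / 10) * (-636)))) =35/42453 = 0.00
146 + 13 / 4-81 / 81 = 148.25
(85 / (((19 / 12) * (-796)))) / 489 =-85/616303 = 0.00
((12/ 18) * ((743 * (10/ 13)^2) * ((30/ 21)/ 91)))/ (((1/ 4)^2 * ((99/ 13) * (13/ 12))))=95104000/10657647 = 8.92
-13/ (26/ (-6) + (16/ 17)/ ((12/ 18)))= 663/149 = 4.45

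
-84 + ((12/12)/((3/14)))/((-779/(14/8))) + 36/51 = -6619217/79458 = -83.30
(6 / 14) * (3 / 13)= 9/91 = 0.10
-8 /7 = -1.14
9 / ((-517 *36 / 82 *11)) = -41/11374 = 0.00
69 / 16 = 4.31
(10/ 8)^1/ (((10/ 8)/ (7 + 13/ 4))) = 41/4 = 10.25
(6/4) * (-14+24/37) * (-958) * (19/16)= 6743841/296 = 22783.25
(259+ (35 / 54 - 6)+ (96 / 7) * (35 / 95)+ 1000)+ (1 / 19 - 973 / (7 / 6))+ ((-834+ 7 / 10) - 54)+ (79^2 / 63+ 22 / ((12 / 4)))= -6394669/17955 = -356.15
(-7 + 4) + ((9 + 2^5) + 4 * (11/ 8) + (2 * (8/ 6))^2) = 911/18 = 50.61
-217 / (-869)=217/869 = 0.25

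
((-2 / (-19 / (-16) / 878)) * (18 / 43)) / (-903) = 168576/245917 = 0.69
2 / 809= 2/809 = 0.00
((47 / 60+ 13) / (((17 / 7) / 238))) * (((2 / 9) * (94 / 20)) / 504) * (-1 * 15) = -272083/6480 = -41.99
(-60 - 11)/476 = -71/476 = -0.15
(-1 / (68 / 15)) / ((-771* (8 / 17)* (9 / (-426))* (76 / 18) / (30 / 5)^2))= -9585/39064 = -0.25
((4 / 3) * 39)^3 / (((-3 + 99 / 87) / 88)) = -179415808/27 = -6645029.93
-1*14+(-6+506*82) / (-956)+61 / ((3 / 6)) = 30881/478 = 64.60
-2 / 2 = -1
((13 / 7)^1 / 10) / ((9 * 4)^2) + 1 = 90733/90720 = 1.00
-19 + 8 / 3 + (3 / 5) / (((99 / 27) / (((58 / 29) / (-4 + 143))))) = -374551/22935 = -16.33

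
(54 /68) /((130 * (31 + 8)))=9/57460 = 0.00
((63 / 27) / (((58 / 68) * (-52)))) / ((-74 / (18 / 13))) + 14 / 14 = 363031/362674 = 1.00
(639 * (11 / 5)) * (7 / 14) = 7029/10 = 702.90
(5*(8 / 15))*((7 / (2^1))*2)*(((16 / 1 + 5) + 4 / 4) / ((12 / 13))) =4004/9 = 444.89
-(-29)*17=493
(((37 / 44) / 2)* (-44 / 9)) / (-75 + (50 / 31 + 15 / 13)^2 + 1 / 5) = 30045665/981447138 = 0.03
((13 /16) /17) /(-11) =-13/2992 = 0.00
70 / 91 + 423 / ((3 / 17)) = 31171/13 = 2397.77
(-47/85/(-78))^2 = 2209/43956900 = 0.00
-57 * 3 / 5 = -171/5 = -34.20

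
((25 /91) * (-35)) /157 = -0.06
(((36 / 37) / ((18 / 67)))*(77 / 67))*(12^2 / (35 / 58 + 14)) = 41.04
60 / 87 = 20/29 = 0.69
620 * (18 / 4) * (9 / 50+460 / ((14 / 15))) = 1375573.63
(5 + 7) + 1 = 13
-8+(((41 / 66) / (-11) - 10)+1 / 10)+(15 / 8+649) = 9189977/14520 = 632.92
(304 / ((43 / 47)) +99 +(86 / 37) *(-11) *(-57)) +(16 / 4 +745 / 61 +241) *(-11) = -91297219/97051 = -940.71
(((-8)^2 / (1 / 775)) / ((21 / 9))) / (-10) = -14880/7 = -2125.71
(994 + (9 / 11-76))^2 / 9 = 11350161/121 = 93802.98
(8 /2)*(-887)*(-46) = 163208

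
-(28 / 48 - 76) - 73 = 2.42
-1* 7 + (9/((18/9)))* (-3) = -41/2 = -20.50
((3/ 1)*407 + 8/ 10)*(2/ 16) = 6109/40 = 152.72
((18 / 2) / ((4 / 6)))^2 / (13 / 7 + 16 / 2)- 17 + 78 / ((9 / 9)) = 7313/92 = 79.49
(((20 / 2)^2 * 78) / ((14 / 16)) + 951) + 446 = 72179/7 = 10311.29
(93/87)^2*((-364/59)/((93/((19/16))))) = -53599/595428 = -0.09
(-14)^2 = 196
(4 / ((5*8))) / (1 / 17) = 17/10 = 1.70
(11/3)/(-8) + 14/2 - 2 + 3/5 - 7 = -223/120 = -1.86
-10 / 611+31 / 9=18851/5499 = 3.43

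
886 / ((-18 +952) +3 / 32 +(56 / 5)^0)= 0.95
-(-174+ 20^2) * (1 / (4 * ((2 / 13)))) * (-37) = 54353/4 = 13588.25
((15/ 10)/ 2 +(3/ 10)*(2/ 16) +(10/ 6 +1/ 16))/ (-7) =-151/420 = -0.36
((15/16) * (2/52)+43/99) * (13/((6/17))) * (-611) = -201227351/19008 = -10586.46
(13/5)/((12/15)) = 13/4 = 3.25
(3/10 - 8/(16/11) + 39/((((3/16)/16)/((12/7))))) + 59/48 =9577969/1680 = 5701.17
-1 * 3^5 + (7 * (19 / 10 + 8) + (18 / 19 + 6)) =-31683/190 = -166.75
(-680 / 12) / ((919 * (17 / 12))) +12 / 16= 2597/3676 = 0.71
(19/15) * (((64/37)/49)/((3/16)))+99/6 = 16.74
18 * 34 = 612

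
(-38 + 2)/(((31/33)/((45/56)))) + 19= -5119/434 = -11.79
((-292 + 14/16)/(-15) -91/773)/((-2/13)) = -23262161/185520 = -125.39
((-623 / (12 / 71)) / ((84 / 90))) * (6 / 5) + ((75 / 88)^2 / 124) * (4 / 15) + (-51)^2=-513316473/240064 = -2138.25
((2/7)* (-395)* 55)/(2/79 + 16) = -1716275/4431 = -387.33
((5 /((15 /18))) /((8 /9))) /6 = 9/8 = 1.12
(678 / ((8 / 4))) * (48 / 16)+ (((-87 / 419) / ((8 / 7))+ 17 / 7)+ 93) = 26097761/23464 = 1112.25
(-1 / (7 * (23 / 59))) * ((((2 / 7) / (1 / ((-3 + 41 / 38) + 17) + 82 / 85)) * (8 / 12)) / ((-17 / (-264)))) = -7437540/7074179 = -1.05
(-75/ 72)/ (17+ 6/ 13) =-325/5448 = -0.06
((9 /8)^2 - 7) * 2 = -367/32 = -11.47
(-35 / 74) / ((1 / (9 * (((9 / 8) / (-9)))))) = 315/592 = 0.53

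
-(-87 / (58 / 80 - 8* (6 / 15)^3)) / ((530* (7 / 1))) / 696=25/158046 = 0.00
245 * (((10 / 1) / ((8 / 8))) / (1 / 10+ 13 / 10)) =1750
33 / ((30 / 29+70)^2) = 27753/4243600 = 0.01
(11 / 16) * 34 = 187/8 = 23.38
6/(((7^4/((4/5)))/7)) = 24/1715 = 0.01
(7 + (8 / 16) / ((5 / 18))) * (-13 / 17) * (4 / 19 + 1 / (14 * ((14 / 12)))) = -144716/79135 = -1.83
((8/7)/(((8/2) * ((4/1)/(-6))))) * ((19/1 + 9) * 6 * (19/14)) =-684/7 = -97.71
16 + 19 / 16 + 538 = 8883/16 = 555.19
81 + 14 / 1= 95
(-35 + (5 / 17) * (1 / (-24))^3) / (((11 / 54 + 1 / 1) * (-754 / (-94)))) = -77317679/21329152 = -3.62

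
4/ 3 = 1.33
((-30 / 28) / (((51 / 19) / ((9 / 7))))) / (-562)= 855/936292 = 0.00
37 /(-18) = -37/18 = -2.06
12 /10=6/5 = 1.20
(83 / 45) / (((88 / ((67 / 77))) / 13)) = 72293/304920 = 0.24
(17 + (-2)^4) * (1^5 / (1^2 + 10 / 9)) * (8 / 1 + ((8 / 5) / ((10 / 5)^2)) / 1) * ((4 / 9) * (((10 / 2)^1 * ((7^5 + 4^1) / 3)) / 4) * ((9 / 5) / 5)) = 69900138/475 = 147158.19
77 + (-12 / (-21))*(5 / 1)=559/7 = 79.86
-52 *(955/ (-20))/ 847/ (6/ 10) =4.89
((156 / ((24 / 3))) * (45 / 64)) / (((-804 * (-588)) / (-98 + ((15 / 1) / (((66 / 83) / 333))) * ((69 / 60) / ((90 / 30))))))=39638625/591675392 = 0.07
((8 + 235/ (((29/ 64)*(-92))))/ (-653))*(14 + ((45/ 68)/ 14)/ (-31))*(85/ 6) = -406926155/567087402 = -0.72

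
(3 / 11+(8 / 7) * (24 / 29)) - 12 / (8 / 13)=-81645/4466 = -18.28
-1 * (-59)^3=205379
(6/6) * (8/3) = 8/3 = 2.67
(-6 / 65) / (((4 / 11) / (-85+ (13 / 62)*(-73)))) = 205227/8060 = 25.46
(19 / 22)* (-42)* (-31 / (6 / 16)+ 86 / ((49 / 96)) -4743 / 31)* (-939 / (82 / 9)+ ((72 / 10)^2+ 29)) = -54145.59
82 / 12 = 41/6 = 6.83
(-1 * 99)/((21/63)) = -297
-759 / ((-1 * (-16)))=-759/16 = -47.44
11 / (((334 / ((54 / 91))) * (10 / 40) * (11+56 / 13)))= 1188/232631 = 0.01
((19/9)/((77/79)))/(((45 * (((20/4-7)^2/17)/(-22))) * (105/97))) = -2475149/595350 = -4.16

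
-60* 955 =-57300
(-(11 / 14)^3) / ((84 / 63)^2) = -11979/43904 = -0.27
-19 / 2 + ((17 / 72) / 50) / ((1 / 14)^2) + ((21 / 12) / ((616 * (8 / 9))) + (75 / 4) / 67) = -351979781/42451200 = -8.29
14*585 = 8190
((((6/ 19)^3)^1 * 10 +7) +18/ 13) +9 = 1578214/89167 = 17.70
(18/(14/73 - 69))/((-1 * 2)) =657/5023 = 0.13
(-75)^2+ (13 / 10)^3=5627197/1000 = 5627.20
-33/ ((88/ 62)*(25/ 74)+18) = -37851/21196 = -1.79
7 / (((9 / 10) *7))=10/9 = 1.11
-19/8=-2.38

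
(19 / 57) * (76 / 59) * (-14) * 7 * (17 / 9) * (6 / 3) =-253232/1593 = -158.97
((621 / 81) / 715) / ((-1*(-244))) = 23/523380 = 0.00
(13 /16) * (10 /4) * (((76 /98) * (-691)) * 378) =-23041395/56 = -411453.48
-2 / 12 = -1/6 = -0.17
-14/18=-7/9 = -0.78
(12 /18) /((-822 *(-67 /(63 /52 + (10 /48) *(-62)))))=-913/6443658 = 0.00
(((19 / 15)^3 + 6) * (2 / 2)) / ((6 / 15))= 27109/1350 = 20.08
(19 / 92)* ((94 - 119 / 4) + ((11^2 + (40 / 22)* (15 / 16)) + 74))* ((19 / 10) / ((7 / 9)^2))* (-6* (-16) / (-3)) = -335745162/61985 = -5416.56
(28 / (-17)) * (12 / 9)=-112/51 = -2.20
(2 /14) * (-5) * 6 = -30/7 = -4.29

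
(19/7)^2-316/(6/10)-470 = -145427/147 = -989.30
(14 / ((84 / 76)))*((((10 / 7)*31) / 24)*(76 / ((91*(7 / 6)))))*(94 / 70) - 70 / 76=76671139/3558282 = 21.55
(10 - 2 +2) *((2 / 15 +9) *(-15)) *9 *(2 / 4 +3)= -43155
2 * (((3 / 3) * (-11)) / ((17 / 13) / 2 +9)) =-2.28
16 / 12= 1.33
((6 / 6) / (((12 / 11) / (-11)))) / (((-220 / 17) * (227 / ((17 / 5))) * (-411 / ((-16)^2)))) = -50864/6997275 = -0.01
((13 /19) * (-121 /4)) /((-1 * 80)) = 1573/6080 = 0.26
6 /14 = 3/7 = 0.43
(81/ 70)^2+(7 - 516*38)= -96038339/4900 = -19599.66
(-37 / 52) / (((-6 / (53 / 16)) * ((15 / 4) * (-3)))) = -1961/56160 = -0.03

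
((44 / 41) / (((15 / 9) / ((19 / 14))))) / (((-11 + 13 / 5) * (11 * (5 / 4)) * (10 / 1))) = -38/50225 = 0.00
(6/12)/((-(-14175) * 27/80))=8/76545 = 0.00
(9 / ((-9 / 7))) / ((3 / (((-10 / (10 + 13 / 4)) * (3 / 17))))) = 280/901 = 0.31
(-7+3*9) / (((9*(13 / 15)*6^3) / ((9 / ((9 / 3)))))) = 25/702 = 0.04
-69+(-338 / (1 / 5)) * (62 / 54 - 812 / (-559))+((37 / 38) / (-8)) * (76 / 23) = -4464.66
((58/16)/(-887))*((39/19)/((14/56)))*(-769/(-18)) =-289913/202236 = -1.43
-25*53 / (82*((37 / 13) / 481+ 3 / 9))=-671775/14104 = -47.63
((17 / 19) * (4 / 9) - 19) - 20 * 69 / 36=-9736/171 = -56.94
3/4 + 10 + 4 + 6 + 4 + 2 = 26.75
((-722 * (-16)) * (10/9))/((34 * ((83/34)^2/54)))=23566080/6889 = 3420.83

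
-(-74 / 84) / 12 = 37/504 = 0.07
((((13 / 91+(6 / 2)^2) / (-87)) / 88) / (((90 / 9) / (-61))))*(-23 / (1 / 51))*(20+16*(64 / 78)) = -123261968/435435 = -283.08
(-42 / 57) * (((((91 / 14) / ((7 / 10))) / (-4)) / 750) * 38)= 13/150 = 0.09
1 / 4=0.25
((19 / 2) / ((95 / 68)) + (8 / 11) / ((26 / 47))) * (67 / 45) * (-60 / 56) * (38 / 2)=-1230991/5005 = -245.95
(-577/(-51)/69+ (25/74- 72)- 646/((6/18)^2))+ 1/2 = -766244420/130203 = -5885.00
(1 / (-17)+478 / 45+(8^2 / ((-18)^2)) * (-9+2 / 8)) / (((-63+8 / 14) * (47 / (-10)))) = 851606/28282203 = 0.03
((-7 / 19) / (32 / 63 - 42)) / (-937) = -441/46537042 = 0.00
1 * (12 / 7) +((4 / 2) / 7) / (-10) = 59/35 = 1.69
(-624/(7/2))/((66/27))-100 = -172.94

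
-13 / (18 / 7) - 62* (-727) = 811241/18 = 45068.94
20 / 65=4/13 = 0.31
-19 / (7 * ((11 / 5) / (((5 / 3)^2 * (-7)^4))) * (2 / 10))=-4073125/99 = -41142.68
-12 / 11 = -1.09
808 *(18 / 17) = 855.53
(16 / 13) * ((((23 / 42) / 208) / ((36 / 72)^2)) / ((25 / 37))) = 1702/88725 = 0.02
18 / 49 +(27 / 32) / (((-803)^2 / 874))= 186283143/505530256 = 0.37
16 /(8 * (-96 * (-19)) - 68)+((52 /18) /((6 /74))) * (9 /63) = 3493778/686259 = 5.09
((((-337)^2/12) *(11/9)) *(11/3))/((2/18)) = 13741849/36 = 381718.03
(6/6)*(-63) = -63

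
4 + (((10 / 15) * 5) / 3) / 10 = 37/9 = 4.11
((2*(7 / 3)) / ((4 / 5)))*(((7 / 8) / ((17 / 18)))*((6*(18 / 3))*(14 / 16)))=46305/272 = 170.24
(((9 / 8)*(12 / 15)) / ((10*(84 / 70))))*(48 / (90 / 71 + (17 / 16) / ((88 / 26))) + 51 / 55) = 407968083/173912200 = 2.35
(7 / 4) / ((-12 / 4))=-7/12 = -0.58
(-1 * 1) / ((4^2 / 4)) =-1/4 = -0.25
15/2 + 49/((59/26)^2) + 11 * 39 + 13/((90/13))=70160267/156645 = 447.89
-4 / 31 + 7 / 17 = 149/527 = 0.28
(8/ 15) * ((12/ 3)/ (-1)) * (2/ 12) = -16/45 = -0.36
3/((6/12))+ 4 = 10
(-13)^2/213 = 169/213 = 0.79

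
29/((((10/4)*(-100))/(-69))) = 8.00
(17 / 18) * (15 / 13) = 85/78 = 1.09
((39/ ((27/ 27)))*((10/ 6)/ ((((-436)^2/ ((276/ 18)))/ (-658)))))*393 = -64433005/47524 = -1355.80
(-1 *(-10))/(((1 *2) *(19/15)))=75/19 = 3.95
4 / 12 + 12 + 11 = 70/3 = 23.33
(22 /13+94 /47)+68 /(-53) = 1660/689 = 2.41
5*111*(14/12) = 1295/2 = 647.50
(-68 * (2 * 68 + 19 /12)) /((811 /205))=-5753735/2433 = -2364.87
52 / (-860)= -13/215 = -0.06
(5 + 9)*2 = 28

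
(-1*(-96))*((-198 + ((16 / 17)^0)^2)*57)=-1077984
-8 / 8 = -1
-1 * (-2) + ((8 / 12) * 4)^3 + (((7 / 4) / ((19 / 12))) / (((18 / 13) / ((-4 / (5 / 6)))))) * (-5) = 20582/513 = 40.12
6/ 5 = 1.20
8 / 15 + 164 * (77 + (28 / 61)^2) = 706790228/55815 = 12663.09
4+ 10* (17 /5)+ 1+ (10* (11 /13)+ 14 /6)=49.79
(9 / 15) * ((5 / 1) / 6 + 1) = 11/10 = 1.10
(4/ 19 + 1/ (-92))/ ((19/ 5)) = 1745/33212 = 0.05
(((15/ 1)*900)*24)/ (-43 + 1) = -7714.29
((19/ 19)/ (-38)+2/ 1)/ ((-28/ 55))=-4125/1064 = -3.88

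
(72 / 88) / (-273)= -3/1001 = 0.00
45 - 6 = 39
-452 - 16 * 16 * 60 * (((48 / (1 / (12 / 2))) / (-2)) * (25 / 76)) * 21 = 290295412/19 = 15278705.89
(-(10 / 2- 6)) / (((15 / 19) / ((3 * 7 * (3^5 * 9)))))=290871/5 = 58174.20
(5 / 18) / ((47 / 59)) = 295/846 = 0.35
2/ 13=0.15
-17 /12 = -1.42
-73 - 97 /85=-6302/85 = -74.14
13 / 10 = 1.30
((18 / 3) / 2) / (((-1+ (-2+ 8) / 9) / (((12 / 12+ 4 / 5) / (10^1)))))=-81/50 = -1.62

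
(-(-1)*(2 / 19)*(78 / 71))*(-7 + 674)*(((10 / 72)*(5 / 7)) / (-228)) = -216775/6459012 = -0.03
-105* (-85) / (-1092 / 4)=-425/13 = -32.69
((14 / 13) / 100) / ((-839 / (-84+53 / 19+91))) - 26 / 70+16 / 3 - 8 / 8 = 431030969/108797325 = 3.96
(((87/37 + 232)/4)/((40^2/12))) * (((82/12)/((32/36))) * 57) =182377143/947200 = 192.54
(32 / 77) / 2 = 16/77 = 0.21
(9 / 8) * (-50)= -225/4 = -56.25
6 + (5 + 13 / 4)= 57/4 = 14.25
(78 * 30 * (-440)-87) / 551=-1029687/551 = -1868.76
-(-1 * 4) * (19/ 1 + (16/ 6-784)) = -9148/3 = -3049.33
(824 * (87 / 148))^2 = 321198084/1369 = 234622.41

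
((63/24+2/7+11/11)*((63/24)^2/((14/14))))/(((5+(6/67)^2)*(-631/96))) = -185804199/226968176 = -0.82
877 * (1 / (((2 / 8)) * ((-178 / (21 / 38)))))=-10.89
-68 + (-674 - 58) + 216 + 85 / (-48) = -28117/48 = -585.77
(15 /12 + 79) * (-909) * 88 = -6419358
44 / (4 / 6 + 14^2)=66/295 = 0.22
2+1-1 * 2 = 1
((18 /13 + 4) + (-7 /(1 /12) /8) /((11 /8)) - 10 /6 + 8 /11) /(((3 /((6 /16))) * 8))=-1369/27456 = -0.05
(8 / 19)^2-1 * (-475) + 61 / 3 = 536638/1083 = 495.51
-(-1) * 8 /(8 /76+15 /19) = 152/17 = 8.94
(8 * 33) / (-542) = -132/271 = -0.49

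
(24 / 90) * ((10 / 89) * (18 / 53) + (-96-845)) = -17754068/70755 = -250.92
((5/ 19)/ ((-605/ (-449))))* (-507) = -227643/2299 = -99.02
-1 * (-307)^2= -94249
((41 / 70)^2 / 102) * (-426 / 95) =-119351/7913500 = -0.02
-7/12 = -0.58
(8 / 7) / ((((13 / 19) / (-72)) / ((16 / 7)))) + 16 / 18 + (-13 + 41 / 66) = -36119767/126126 = -286.38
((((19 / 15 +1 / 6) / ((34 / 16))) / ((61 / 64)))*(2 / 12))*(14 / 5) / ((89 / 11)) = 847616/20765925 = 0.04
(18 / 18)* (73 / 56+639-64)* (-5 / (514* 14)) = -161365/402976 = -0.40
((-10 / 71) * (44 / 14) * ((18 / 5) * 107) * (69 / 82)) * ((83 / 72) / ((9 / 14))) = -2246893/8733 = -257.29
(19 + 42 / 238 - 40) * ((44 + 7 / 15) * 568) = -44705008/85 = -525941.27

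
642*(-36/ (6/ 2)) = -7704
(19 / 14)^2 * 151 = 54511/196 = 278.12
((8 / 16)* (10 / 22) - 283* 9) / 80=-56029/1760 = -31.83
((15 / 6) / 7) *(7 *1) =5/2 = 2.50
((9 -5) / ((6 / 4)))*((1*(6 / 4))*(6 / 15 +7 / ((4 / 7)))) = 50.60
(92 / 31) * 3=276/31 = 8.90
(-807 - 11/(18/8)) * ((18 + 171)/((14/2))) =-21921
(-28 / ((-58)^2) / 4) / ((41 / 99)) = -0.01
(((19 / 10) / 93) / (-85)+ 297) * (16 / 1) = 187822648/39525 = 4752.00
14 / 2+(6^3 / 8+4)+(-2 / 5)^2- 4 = 854/25 = 34.16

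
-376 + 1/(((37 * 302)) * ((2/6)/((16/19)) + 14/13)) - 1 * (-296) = -80.00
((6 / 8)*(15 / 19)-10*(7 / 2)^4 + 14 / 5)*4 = -5988.93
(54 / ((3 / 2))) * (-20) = -720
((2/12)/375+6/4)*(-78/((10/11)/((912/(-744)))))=9172592/58125 = 157.81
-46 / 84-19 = -821/42 = -19.55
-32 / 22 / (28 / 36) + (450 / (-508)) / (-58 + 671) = -22438413/11989054 = -1.87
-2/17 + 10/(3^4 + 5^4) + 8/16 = 4759/12002 = 0.40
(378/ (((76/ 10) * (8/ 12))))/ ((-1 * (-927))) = 315/3914 = 0.08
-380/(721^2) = -380/519841 = 0.00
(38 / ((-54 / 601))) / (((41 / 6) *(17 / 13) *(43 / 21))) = -2078258/89913 = -23.11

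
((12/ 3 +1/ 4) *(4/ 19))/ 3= 17/57 = 0.30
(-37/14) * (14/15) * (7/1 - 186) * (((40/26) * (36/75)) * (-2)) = -211936/325 = -652.11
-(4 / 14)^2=-4/49 = -0.08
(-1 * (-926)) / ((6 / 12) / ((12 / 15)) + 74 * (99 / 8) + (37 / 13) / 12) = 288912/285983 = 1.01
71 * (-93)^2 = 614079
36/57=12/19 = 0.63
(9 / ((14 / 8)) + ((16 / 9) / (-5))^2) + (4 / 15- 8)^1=-2.46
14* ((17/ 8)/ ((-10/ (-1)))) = 119/40 = 2.98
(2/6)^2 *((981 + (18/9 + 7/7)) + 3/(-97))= 10605/97 = 109.33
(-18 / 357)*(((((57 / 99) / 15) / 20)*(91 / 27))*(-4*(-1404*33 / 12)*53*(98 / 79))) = -331.16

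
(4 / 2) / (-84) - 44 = -1849/42 = -44.02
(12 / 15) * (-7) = -5.60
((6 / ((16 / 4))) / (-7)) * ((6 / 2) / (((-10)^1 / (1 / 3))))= 3/140 = 0.02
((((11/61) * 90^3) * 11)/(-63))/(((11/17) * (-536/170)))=321873750/28609 = 11250.79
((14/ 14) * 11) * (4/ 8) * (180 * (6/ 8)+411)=3003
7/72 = 0.10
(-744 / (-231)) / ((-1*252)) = -0.01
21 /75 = 7/25 = 0.28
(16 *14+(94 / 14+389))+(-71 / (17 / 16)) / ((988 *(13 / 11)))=236776538/382109 = 619.66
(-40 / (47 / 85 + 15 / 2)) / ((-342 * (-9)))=-3400/2106891 = 0.00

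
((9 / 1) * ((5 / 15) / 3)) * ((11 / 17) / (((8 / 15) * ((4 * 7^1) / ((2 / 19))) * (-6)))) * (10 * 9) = -2475/36176 = -0.07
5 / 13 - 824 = -823.62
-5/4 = -1.25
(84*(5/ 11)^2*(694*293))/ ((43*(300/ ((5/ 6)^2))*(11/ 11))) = 17792425/93654 = 189.98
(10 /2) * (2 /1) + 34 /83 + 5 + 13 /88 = 113631/7304 = 15.56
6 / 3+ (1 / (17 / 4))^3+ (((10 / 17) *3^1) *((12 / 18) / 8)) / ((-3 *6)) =354595/176868 = 2.00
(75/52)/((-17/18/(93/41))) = -62775/18122 = -3.46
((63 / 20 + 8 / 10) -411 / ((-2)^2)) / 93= -494/465 = -1.06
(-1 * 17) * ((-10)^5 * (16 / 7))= 27200000/7 = 3885714.29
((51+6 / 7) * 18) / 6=1089/7 = 155.57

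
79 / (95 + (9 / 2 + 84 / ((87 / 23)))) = 4582/7059 = 0.65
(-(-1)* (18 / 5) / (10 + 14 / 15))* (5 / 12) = 45/328 = 0.14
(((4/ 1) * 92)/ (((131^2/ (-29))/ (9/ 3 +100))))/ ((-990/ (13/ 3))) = 7144904/25484085 = 0.28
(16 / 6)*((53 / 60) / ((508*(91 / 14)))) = 53/74295 = 0.00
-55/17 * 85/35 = -55/7 = -7.86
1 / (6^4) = 1/1296 = 0.00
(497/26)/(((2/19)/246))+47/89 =103373743/2314 = 44673.18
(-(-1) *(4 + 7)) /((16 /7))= 77/16 = 4.81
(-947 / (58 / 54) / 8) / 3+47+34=10269/232 = 44.26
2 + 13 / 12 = 37/12 = 3.08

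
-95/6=-15.83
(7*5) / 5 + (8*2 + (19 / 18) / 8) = 3331/144 = 23.13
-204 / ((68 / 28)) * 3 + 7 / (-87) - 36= -25063/87 = -288.08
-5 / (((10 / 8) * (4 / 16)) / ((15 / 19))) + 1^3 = -221/19 = -11.63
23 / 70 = 0.33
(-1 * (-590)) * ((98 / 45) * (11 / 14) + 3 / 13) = 134048/117 = 1145.71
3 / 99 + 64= 64.03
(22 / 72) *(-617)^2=4187579/36 = 116321.64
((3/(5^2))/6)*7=7/50 = 0.14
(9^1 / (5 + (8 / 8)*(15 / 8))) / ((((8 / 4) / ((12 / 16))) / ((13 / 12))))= 117/220 = 0.53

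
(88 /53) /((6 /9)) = 132/53 = 2.49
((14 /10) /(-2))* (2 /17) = -7/85 = -0.08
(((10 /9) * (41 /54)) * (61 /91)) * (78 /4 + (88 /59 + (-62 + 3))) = -1438075/66906 = -21.49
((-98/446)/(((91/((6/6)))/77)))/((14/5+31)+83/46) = -123970/23739911 = -0.01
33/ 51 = 11/17 = 0.65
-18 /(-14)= 9/7 = 1.29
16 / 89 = 0.18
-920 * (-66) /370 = 6072/37 = 164.11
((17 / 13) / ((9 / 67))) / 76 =0.13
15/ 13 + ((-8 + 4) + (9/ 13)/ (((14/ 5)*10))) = -79/28 = -2.82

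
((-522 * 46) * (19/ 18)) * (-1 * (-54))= -1368684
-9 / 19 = -0.47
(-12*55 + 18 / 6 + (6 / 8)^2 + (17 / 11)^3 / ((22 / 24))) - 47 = -163841159/234256 = -699.41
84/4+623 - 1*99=545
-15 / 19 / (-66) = 5/418 = 0.01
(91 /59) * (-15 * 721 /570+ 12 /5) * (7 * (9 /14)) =-2579031/22420 = -115.03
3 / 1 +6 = 9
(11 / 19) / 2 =11/38 = 0.29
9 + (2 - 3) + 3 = 11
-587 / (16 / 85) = -49895/16 = -3118.44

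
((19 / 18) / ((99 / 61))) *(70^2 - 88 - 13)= 5562041/1782 = 3121.24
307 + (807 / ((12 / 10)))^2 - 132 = 452431.25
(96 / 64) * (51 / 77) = 153/154 = 0.99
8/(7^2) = 8/49 = 0.16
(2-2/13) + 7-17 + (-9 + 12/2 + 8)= -41/13 = -3.15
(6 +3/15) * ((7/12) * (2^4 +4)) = 217/3 = 72.33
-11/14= -0.79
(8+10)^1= 18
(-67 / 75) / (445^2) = -67/14851875 = 0.00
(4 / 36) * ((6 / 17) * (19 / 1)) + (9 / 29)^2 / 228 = 2430185/3259716 = 0.75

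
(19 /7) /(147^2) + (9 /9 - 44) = -6504290/151263 = -43.00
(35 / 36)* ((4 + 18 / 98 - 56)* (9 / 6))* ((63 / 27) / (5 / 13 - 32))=5.58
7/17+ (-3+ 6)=58/17 = 3.41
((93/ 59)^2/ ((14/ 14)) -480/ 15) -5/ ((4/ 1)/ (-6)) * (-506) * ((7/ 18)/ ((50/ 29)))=-184945259/208860 = -885.50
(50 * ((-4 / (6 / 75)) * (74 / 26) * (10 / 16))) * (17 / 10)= -393125/52 = -7560.10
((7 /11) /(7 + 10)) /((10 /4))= 14/935 = 0.01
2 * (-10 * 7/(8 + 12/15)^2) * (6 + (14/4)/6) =-11.90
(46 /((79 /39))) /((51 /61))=36478/1343 = 27.16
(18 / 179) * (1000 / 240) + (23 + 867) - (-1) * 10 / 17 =2711335/3043 = 891.01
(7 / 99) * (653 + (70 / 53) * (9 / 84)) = 484631/10494 = 46.18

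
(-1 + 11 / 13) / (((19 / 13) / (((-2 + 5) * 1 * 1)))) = -6/19 = -0.32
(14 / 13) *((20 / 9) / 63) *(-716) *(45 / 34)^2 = -179000/3757 = -47.64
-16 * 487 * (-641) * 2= 9989344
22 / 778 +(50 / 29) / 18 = 0.12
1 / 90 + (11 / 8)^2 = 5477/2880 = 1.90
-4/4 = -1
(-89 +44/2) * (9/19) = -603/19 = -31.74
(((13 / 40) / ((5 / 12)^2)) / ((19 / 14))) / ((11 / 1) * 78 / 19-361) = -3276/750125 = 0.00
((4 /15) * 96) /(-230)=-64/575 = -0.11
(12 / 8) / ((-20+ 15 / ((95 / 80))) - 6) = -0.11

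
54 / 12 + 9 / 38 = 90/19 = 4.74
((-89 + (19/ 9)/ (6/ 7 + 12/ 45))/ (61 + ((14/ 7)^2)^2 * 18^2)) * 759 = -12.61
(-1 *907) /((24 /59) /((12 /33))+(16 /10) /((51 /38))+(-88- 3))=10.23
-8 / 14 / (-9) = 4/63 = 0.06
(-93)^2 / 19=8649/19 = 455.21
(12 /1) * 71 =852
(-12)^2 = 144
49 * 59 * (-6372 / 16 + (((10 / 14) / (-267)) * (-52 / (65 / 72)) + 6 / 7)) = -408836547/356 = -1148417.27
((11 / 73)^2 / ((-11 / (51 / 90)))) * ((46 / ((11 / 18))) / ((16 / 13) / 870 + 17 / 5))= -2653326/102503315 = -0.03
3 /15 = 1/5 = 0.20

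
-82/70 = -41/35 = -1.17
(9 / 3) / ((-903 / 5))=-5/301 = -0.02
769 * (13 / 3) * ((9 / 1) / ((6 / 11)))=109967/2 = 54983.50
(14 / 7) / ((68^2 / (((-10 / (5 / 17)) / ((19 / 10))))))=-5/646 = -0.01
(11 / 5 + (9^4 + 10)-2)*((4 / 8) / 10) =8214/25 = 328.56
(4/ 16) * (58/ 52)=29/104 = 0.28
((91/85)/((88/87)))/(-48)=-2639/119680 = -0.02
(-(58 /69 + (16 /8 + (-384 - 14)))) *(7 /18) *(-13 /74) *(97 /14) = -17191213/91908 = -187.05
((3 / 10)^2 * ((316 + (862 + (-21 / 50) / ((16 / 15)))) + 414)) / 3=763971/16000 = 47.75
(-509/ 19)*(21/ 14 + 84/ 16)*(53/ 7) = -728379/532 = -1369.13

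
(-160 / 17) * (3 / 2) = -240/17 = -14.12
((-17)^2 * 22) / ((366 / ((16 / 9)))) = 50864/1647 = 30.88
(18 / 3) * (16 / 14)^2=7.84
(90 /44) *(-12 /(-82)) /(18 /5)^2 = 125/5412 = 0.02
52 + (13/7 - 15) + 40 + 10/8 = 80.11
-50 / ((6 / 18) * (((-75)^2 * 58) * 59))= -1/128325 = 0.00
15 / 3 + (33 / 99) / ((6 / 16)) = 53/9 = 5.89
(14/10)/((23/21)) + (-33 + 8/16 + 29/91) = -646801/20930 = -30.90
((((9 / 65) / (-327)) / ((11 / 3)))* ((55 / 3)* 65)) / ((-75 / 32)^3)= 0.01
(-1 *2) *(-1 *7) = 14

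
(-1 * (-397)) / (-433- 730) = -397/1163 = -0.34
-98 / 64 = -49/32 = -1.53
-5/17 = -0.29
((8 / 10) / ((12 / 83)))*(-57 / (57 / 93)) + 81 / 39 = -33314/65 = -512.52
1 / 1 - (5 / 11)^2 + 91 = 11107/121 = 91.79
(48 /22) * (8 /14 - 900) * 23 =-3475392/77 = -45134.96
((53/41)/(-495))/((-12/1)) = 53/243540 = 0.00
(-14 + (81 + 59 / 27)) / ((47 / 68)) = 127024/1269 = 100.10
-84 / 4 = -21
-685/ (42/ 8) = -2740/21 = -130.48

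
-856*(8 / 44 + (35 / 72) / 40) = -131503/792 = -166.04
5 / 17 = 0.29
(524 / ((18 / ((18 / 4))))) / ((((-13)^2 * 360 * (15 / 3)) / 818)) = 53579/152100 = 0.35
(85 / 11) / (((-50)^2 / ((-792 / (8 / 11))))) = -1683/500 = -3.37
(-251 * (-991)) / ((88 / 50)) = 6218525/44 = 141330.11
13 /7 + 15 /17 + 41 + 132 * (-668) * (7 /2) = -36720099/119 = -308572.26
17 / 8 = 2.12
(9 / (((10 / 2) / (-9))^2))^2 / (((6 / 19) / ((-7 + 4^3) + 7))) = 107705376/625 = 172328.60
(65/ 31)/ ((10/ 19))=247/62 = 3.98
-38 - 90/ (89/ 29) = -5992/89 = -67.33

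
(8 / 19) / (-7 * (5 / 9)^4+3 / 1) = 13122/72713 = 0.18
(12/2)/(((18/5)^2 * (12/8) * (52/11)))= 275/4212 = 0.07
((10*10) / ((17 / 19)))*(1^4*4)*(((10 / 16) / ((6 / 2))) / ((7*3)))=4750/1071 = 4.44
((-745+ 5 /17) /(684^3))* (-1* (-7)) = -7385/453352464 = 0.00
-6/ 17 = -0.35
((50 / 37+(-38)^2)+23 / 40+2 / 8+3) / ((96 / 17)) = 12153759/47360 = 256.62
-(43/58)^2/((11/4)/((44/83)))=-7396/69803 = -0.11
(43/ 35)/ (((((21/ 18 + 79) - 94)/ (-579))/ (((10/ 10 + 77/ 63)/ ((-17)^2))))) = 66392/167909 = 0.40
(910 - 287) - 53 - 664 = -94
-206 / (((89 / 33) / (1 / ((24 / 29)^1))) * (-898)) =32857/319688 = 0.10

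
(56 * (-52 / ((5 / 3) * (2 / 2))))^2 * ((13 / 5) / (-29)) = -992130048/3625 = -273691.05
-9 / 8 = -1.12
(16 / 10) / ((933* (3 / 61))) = 488/13995 = 0.03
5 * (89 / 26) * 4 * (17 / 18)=7565/117 = 64.66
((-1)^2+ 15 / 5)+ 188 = 192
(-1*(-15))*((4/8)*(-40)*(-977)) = 293100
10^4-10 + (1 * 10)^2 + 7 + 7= 10104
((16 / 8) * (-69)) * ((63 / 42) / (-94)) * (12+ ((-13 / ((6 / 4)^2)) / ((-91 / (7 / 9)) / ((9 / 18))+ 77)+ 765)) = 25252919/14758 = 1711.13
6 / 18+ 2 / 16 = 11/24 = 0.46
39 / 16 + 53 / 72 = 457/144 = 3.17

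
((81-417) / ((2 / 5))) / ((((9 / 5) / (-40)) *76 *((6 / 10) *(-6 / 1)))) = -35000/513 = -68.23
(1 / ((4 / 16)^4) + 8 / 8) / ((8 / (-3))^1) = -771/8 = -96.38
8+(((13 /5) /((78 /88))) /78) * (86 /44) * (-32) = 3304/585 = 5.65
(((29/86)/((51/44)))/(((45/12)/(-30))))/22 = -232/2193 = -0.11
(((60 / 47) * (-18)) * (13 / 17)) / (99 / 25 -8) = 351000/80699 = 4.35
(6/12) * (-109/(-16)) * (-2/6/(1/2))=-109/48 = -2.27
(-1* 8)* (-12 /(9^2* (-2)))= -16/27 = -0.59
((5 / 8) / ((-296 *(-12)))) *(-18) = -15/4736 = 0.00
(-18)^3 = -5832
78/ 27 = 26/9 = 2.89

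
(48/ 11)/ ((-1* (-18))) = 8/33 = 0.24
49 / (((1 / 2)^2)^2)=784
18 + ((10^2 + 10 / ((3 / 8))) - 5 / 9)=1297/9 = 144.11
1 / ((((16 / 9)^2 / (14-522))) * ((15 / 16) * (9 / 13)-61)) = 133731/50212 = 2.66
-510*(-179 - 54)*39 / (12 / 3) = 2317185/2 = 1158592.50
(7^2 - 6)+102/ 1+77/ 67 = 9792/67 = 146.15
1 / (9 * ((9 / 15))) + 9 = 248/27 = 9.19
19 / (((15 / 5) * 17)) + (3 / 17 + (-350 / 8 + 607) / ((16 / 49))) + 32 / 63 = 118307635/68544 = 1726.01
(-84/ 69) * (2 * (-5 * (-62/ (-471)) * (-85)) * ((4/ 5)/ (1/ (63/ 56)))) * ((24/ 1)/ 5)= -2124864/3611 = -588.44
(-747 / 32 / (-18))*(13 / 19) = 1079/1216 = 0.89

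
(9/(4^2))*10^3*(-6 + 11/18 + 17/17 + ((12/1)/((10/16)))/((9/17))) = 71725/4 = 17931.25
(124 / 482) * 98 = 6076/241 = 25.21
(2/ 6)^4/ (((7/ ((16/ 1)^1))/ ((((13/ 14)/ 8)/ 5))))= 13/19845 = 0.00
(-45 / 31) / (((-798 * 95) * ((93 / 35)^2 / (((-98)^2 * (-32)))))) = -26891200/32263653 = -0.83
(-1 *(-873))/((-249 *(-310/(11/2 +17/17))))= 3783/51460 = 0.07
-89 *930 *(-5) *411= 170092350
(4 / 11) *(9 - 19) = -40/11 = -3.64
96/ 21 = 4.57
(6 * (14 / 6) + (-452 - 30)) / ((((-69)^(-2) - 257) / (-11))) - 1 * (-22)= 602261/305894 = 1.97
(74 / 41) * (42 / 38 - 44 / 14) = -20054/5453 = -3.68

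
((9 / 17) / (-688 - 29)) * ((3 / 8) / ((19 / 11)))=-99/617576 = 0.00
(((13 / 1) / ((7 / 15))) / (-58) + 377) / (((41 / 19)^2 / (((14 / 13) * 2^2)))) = 16979996/48749 = 348.31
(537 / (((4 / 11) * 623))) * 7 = 5907/356 = 16.59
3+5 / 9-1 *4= -4/9 = -0.44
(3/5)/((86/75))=45/86 = 0.52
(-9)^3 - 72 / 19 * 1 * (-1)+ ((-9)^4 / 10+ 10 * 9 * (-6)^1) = -115731/190 = -609.11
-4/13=-0.31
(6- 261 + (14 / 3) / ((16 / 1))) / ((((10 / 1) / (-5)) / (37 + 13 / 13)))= 116147/24 = 4839.46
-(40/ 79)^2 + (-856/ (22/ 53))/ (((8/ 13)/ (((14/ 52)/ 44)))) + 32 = 135795855/12082576 = 11.24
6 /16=3/8 = 0.38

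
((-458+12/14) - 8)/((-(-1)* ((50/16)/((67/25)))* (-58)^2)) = -436304/3679375 = -0.12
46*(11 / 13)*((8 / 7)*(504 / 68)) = 72864/221 = 329.70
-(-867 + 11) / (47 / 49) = 41944/47 = 892.43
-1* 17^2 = -289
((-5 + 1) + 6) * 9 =18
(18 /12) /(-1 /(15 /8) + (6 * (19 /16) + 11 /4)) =180/1121 = 0.16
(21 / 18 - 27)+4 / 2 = -143/6 = -23.83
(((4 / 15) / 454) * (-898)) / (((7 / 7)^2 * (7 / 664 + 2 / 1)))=-1192544/4545675 = -0.26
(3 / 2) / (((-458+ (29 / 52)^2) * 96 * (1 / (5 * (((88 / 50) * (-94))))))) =174746/6187955 = 0.03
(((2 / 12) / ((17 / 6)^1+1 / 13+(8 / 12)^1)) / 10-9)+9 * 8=63.00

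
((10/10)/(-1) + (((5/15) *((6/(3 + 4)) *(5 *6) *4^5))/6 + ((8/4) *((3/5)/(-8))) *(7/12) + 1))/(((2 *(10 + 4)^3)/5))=819151/614656 = 1.33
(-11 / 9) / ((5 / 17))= -187/45 = -4.16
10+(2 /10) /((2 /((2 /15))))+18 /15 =841/75 = 11.21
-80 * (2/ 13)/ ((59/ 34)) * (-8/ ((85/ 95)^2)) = 924160/13039 = 70.88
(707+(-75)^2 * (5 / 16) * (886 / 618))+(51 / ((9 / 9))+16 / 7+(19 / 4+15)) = 38070367/11536 = 3300.14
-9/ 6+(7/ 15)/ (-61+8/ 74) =-101903/67590 = -1.51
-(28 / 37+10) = -398/37 = -10.76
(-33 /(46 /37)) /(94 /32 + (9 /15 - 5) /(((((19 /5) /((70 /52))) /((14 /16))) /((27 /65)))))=-31365048/2801653 = -11.20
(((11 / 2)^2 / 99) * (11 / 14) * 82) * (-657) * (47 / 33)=-1547381/84 = -18421.20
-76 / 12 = -19/3 = -6.33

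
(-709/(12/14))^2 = 24631369/36 = 684204.69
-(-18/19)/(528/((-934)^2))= 654267/418 = 1565.23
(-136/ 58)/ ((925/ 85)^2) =-19652/992525 = -0.02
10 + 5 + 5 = 20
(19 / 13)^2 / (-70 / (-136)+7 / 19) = 466412/192829 = 2.42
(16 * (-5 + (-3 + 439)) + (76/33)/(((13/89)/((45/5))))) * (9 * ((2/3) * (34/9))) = 159525.78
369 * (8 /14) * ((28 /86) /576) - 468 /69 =-52721/7912 = -6.66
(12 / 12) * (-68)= -68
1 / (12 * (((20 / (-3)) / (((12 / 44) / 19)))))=-3/16720 = 0.00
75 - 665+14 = -576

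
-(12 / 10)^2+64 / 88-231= -63721/275 = -231.71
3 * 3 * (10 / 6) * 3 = 45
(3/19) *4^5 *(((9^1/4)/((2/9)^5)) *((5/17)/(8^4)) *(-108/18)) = -23914845/82688 = -289.22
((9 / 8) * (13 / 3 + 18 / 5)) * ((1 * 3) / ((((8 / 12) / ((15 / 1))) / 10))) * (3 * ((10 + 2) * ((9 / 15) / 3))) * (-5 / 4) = -433755/8 = -54219.38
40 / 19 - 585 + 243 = -6458/19 = -339.89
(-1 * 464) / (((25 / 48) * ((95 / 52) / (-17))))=19688448/2375 = 8289.87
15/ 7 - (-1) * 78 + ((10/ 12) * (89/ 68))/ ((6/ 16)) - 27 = 60031/1071 = 56.05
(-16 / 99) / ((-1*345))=16/34155 = 0.00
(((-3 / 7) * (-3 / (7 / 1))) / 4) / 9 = 0.01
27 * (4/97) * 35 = 3780/97 = 38.97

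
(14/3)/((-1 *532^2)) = -1/60648 = 0.00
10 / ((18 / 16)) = 80/9 = 8.89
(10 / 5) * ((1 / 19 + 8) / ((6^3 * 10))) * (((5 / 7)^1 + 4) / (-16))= -187/85120 = 0.00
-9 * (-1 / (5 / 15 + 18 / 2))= 27/28 = 0.96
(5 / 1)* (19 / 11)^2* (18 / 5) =6498/121 = 53.70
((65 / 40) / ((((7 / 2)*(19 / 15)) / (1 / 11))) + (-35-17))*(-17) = 5169853/5852 = 883.43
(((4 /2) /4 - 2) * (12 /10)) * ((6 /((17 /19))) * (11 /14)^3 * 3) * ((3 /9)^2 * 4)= -227601/29155 = -7.81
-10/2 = -5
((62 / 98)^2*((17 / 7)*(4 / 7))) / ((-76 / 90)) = -1470330/2235331 = -0.66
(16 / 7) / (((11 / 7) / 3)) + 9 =147/11 = 13.36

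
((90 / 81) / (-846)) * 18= -10/423 = -0.02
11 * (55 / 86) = 605/86 = 7.03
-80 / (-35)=16/7 = 2.29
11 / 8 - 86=-677/8 = -84.62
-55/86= -0.64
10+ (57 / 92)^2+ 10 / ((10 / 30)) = 341809/8464 = 40.38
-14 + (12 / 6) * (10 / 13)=-162/13 = -12.46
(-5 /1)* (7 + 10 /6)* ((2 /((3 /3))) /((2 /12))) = -520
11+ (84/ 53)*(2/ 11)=6581/583 = 11.29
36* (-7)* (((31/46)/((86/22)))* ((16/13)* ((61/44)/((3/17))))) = -5400696/12857 = -420.06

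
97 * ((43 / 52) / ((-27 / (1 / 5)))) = -4171/7020 = -0.59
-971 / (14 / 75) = -5201.79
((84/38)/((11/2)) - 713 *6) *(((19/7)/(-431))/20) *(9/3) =4.04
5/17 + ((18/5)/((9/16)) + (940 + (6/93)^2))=77331049/81685 = 946.70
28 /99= 0.28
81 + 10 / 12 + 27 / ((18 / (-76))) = -193/6 = -32.17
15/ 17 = 0.88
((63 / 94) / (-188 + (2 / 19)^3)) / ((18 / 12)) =-6859/2885988 = 0.00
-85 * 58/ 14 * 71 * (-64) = 11200960/7 = 1600137.14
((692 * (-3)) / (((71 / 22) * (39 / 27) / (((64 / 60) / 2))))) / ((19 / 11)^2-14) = 132631488/6151795 = 21.56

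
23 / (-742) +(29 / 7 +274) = 206359/742 = 278.11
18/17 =1.06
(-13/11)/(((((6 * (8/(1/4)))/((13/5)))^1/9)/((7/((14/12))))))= -0.86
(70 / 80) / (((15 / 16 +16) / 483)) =6762/271 = 24.95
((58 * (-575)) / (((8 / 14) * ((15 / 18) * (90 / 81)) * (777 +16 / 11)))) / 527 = -1386693/9025402 = -0.15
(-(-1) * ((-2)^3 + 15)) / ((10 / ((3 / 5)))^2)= 0.03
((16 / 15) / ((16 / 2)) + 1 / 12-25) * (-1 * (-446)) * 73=-24206873/30 = -806895.77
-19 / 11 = -1.73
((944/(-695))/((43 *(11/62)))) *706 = -41320768/328735 = -125.70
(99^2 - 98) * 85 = 824755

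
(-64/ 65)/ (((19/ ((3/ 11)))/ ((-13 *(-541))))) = -103872/1045 = -99.40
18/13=1.38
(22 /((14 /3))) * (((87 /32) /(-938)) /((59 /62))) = -89001/6198304 = -0.01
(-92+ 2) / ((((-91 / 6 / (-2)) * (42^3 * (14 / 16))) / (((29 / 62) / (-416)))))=145/704414984 = 0.00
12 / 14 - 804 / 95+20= 12.39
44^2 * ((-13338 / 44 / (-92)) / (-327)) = -48906/2507 = -19.51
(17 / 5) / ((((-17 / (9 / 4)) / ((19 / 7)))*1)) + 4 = 389/140 = 2.78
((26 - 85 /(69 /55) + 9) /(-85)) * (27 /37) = 4068/14467 = 0.28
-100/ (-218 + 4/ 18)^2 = -81/38416 = 0.00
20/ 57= 0.35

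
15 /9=5/3 = 1.67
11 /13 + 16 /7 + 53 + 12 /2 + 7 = 6291/91 = 69.13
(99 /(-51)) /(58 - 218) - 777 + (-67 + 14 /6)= -6867901/8160 = -841.65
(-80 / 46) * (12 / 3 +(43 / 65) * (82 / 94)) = -111864/14053 = -7.96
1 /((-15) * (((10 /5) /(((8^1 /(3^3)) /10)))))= -2/2025 = 0.00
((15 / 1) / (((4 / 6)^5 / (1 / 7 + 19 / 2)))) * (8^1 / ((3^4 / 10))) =30375/28 = 1084.82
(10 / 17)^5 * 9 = 900000/1419857 = 0.63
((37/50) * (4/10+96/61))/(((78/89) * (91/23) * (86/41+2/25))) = 133527857/690290640 = 0.19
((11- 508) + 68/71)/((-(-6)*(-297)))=35219/126522 = 0.28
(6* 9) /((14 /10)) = 270/7 = 38.57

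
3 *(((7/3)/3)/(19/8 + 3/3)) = 0.69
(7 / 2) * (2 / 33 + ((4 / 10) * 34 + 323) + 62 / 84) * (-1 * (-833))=216410901/220 = 983685.91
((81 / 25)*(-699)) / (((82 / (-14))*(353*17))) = 396333/6151025 = 0.06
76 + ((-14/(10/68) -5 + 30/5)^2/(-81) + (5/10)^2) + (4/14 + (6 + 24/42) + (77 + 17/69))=7361269/144900 = 50.80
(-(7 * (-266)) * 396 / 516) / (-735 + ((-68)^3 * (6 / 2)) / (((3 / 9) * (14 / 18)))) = -143374/365129297 = 0.00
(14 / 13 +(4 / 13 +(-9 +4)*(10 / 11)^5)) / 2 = -1800541/2093663 = -0.86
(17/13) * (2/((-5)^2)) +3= 1009/325 = 3.10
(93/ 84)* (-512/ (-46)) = 1984/161 = 12.32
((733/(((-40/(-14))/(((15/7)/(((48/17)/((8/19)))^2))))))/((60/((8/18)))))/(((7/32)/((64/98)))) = 13557568/50148315 = 0.27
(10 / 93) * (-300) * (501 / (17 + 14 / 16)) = -4008000/4433 = -904.13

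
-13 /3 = -4.33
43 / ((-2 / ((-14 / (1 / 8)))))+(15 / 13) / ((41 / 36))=1284004/533 = 2409.01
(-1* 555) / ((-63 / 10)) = 88.10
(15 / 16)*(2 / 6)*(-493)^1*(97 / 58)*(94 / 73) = -387515/1168 = -331.78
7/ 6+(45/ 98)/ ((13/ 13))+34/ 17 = 533/147 = 3.63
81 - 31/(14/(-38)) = 1156/7 = 165.14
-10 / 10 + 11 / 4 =7/4 = 1.75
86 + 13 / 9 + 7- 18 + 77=153.44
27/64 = 0.42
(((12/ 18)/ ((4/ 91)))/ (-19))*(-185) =16835/114 = 147.68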